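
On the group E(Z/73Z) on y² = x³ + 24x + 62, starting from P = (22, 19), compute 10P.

(60, 20)

Repeated addition: build up to 10P.
2P: tangent at (22, 19): λ = (3·22² + 24)/(2·19) ≡ 16/38. 38⁻¹ ≡ 25 (mod 73), so λ ≡ 16·25 ≡ 35.
  x = λ² - 22 - 22 = 1225 - 44 ≡ 13; y = λ·(22 - 13) - 19 ≡ 4. → (13, 4)
3P: (13, 4) + (22, 19). λ = (19 - 4)/(22 - 13) ≡ 15/9 mod 73. 9⁻¹ ≡ 65 (mod 73) since 9·65 = 585 ≡ 1, so λ ≡ 26.
  x = λ² - 13 - 22 = 676 - 35 ≡ 57; y = λ·(13 - 57) - 4 ≡ 20. → (57, 20)
4P: (57, 20) + (22, 19). λ = (19 - 20)/(22 - 57) ≡ 72/38 mod 73. 38⁻¹ ≡ 25 (mod 73) since 38·25 = 950 ≡ 1, so λ ≡ 48.
  x = λ² - 57 - 22 = 2304 - 79 ≡ 35; y = λ·(57 - 35) - 20 ≡ 14. → (35, 14)
5P: (35, 14) + (22, 19). λ = (19 - 14)/(22 - 35) ≡ 5/60 mod 73. 60⁻¹ ≡ 28 (mod 73), so λ ≡ 67.
  x = λ² - 35 - 22 = 4489 - 57 ≡ 52; y = λ·(35 - 52) - 14 ≡ 15. → (52, 15)
6P: (52, 15) + (22, 19). λ = (19 - 15)/(22 - 52) ≡ 4/43 mod 73. 43⁻¹ ≡ 17 (mod 73) since 43·17 = 731 ≡ 1, so λ ≡ 68.
  x = λ² - 52 - 22 = 4624 - 74 ≡ 24; y = λ·(52 - 24) - 15 ≡ 64. → (24, 64)
7P: (24, 64) + (22, 19). λ = (19 - 64)/(22 - 24) ≡ 28/71 mod 73. 71⁻¹ ≡ 36 (mod 73) since 71·36 = 2556 ≡ 1, so λ ≡ 59.
  x = λ² - 24 - 22 = 3481 - 46 ≡ 4; y = λ·(24 - 4) - 64 ≡ 21. → (4, 21)
8P: (4, 21) + (22, 19). λ = (19 - 21)/(22 - 4) ≡ 71/18 mod 73. 18⁻¹ ≡ 69 (mod 73) since 18·69 = 1242 ≡ 1, so λ ≡ 8.
  x = λ² - 4 - 22 = 64 - 26 ≡ 38; y = λ·(4 - 38) - 21 ≡ 72. → (38, 72)
9P: (38, 72) + (22, 19). λ = (19 - 72)/(22 - 38) ≡ 20/57 mod 73. 57⁻¹ ≡ 41 (mod 73), so λ ≡ 17.
  x = λ² - 38 - 22 = 289 - 60 ≡ 10; y = λ·(38 - 10) - 72 ≡ 39. → (10, 39)
10P: (10, 39) + (22, 19). λ = (19 - 39)/(22 - 10) ≡ 53/12 mod 73. 12⁻¹ ≡ 67 (mod 73) since 12·67 = 804 ≡ 1, so λ ≡ 47.
  x = λ² - 10 - 22 = 2209 - 32 ≡ 60; y = λ·(10 - 60) - 39 ≡ 20. → (60, 20)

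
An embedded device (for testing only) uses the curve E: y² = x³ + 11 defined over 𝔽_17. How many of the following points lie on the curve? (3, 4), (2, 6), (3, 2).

2

(3, 4): 4² ≡ 16, rhs ≡ 4 → off.
(2, 6): 6² ≡ 2, rhs ≡ 2 → on.
(3, 2): 2² ≡ 4, rhs ≡ 4 → on.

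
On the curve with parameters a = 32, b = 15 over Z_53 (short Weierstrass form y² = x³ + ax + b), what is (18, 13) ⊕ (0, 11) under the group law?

(18, 13) + (0, 11). λ = (11 - 13)/(0 - 18) ≡ 51/35 mod 53. 35⁻¹ ≡ 50 (mod 53) since 35·50 = 1750 ≡ 1, so λ ≡ 6.
  x = λ² - 18 - 0 = 36 - 18 ≡ 18; y = λ·(18 - 18) - 13 ≡ 40. → (18, 40)

(18, 40)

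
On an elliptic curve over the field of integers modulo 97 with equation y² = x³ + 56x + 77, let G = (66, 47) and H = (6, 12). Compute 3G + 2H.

First 3G:
Repeated addition: build up to 3G.
2G: tangent at (66, 47): λ = (3·66² + 56)/(2·47) ≡ 29/94. 94⁻¹ ≡ 32 (mod 97), so λ ≡ 29·32 ≡ 55.
  x = λ² - 66 - 66 = 3025 - 132 ≡ 80; y = λ·(66 - 80) - 47 ≡ 56. → (80, 56)
3G: (80, 56) + (66, 47). λ = (47 - 56)/(66 - 80) ≡ 88/83 mod 97. 83⁻¹ ≡ 90 (mod 97) since 83·90 = 7470 ≡ 1, so λ ≡ 63.
  x = λ² - 80 - 66 = 3969 - 146 ≡ 40; y = λ·(80 - 40) - 56 ≡ 39. → (40, 39)
3G = (40, 39).
Next 2H:
Repeated addition: build up to 2H.
2H: tangent at (6, 12): λ = (3·6² + 56)/(2·12) ≡ 67/24. 24⁻¹ ≡ 93 (mod 97) since 24·93 = 2232 ≡ 1, so λ ≡ 67·93 ≡ 23.
  x = λ² - 6 - 6 = 529 - 12 ≡ 32; y = λ·(6 - 32) - 12 ≡ 69. → (32, 69)
2H = (32, 69).
Finally 3G + 2H:
(40, 39) + (32, 69). λ = (69 - 39)/(32 - 40) ≡ 30/89 mod 97. 89⁻¹ ≡ 12 (mod 97), so λ ≡ 69.
  x = λ² - 40 - 32 = 4761 - 72 ≡ 33; y = λ·(40 - 33) - 39 ≡ 56. → (33, 56)

(33, 56)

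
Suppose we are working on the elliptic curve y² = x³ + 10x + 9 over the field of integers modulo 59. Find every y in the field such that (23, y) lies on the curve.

x³ + 10x + 9 = 12406 ≡ 16 (mod 59).
Square roots of 16 mod 59: 4 and 55 (since 4² = 16 ≡ 16).

4, 55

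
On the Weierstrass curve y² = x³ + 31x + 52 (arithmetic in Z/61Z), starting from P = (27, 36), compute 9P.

(27, 36)

Double-and-add on 9 = (1001)₂. Start with P = (27, 36) for the leading 1-bit.
double: tangent at (27, 36): λ = (3·27² + 31)/(2·36) ≡ 22/11. 11⁻¹ ≡ 50 (mod 61) since 11·50 = 550 ≡ 1, so λ ≡ 22·50 ≡ 2.
  x = λ² - 27 - 27 = 4 - 54 ≡ 11; y = λ·(27 - 11) - 36 ≡ 57. → (11, 57)
double: tangent at (11, 57): λ = (3·11² + 31)/(2·57) ≡ 28/53. 53⁻¹ ≡ 38 (mod 61), so λ ≡ 28·38 ≡ 27.
  x = λ² - 11 - 11 = 729 - 22 ≡ 36; y = λ·(11 - 36) - 57 ≡ 0. → (36, 0)
double: (36, 0) + (36, 0): same x and y₁ ≡ -y₂, so the sum is 𝒪.
add P: 𝒪 + (27, 36) = (27, 36) (identity).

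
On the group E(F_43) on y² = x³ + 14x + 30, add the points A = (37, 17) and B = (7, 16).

(13, 1)

(37, 17) + (7, 16). λ = (16 - 17)/(7 - 37) ≡ 42/13 mod 43. 13⁻¹ ≡ 10 (mod 43) since 13·10 = 130 ≡ 1, so λ ≡ 33.
  x = λ² - 37 - 7 = 1089 - 44 ≡ 13; y = λ·(37 - 13) - 17 ≡ 1. → (13, 1)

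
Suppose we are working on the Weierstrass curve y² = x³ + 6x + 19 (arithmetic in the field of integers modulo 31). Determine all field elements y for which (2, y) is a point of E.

x³ + 6x + 19 = 39 ≡ 8 (mod 31).
Square roots of 8 mod 31: 15 and 16 (since 15² = 225 ≡ 8).

15, 16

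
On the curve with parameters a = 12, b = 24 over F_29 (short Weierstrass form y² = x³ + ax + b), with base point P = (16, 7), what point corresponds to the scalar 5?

Repeated addition: build up to 5P.
2P: tangent at (16, 7): λ = (3·16² + 12)/(2·7) ≡ 26/14. 14⁻¹ ≡ 27 (mod 29) since 14·27 = 378 ≡ 1, so λ ≡ 26·27 ≡ 6.
  x = λ² - 16 - 16 = 36 - 32 ≡ 4; y = λ·(16 - 4) - 7 ≡ 7. → (4, 7)
3P: (4, 7) + (16, 7). λ = (7 - 7)/(16 - 4) ≡ 0/12 mod 29. 12⁻¹ ≡ 17 (mod 29) since 12·17 = 204 ≡ 1, so λ ≡ 0.
  x = λ² - 4 - 16 = 0 - 20 ≡ 9; y = λ·(4 - 9) - 7 ≡ 22. → (9, 22)
4P: (9, 22) + (16, 7). λ = (7 - 22)/(16 - 9) ≡ 14/7 mod 29. 7⁻¹ ≡ 25 (mod 29) since 7·25 = 175 ≡ 1, so λ ≡ 2.
  x = λ² - 9 - 16 = 4 - 25 ≡ 8; y = λ·(9 - 8) - 22 ≡ 9. → (8, 9)
5P: (8, 9) + (16, 7). λ = (7 - 9)/(16 - 8) ≡ 27/8 mod 29. 8⁻¹ ≡ 11 (mod 29) since 8·11 = 88 ≡ 1, so λ ≡ 7.
  x = λ² - 8 - 16 = 49 - 24 ≡ 25; y = λ·(8 - 25) - 9 ≡ 17. → (25, 17)

(25, 17)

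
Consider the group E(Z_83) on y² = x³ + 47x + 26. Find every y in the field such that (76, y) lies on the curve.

none

x³ + 47x + 26 = 442574 ≡ 18 (mod 83).
18 is a non-residue mod 83; no y exists.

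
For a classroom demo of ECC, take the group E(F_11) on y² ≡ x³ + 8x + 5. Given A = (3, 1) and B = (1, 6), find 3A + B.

First 3A:
Repeated addition: build up to 3A.
2A: tangent at (3, 1): λ = (3·3² + 8)/(2·1) ≡ 2/2. 2⁻¹ ≡ 6 (mod 11), so λ ≡ 2·6 ≡ 1.
  x = λ² - 3 - 3 = 1 - 6 ≡ 6; y = λ·(3 - 6) - 1 ≡ 7. → (6, 7)
3A: (6, 7) + (3, 1). λ = (1 - 7)/(3 - 6) ≡ 5/8 mod 11. 8⁻¹ ≡ 7 (mod 11) since 8·7 = 56 ≡ 1, so λ ≡ 2.
  x = λ² - 6 - 3 = 4 - 9 ≡ 6; y = λ·(6 - 6) - 7 ≡ 4. → (6, 4)
3A = (6, 4).
Finally 3A + B:
(6, 4) + (1, 6). λ = (6 - 4)/(1 - 6) ≡ 2/6 mod 11. 6⁻¹ ≡ 2 (mod 11) since 6·2 = 12 ≡ 1, so λ ≡ 4.
  x = λ² - 6 - 1 = 16 - 7 ≡ 9; y = λ·(6 - 9) - 4 ≡ 6. → (9, 6)

(9, 6)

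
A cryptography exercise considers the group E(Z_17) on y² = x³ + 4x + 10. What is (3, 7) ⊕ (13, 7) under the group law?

(3, 7) + (13, 7). λ = (7 - 7)/(13 - 3) ≡ 0/10 mod 17. 10⁻¹ ≡ 12 (mod 17) since 10·12 = 120 ≡ 1, so λ ≡ 0.
  x = λ² - 3 - 13 = 0 - 16 ≡ 1; y = λ·(3 - 1) - 7 ≡ 10. → (1, 10)

(1, 10)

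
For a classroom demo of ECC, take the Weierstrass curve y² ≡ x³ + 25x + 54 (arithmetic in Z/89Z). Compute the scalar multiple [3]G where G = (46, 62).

Repeated addition: build up to 3G.
2G: tangent at (46, 62): λ = (3·46² + 25)/(2·62) ≡ 54/35. 35⁻¹ ≡ 28 (mod 89), so λ ≡ 54·28 ≡ 88.
  x = λ² - 46 - 46 = 7744 - 92 ≡ 87; y = λ·(46 - 87) - 62 ≡ 68. → (87, 68)
3G: (87, 68) + (46, 62). λ = (62 - 68)/(46 - 87) ≡ 83/48 mod 89. 48⁻¹ ≡ 13 (mod 89), so λ ≡ 11.
  x = λ² - 87 - 46 = 121 - 133 ≡ 77; y = λ·(87 - 77) - 68 ≡ 42. → (77, 42)

(77, 42)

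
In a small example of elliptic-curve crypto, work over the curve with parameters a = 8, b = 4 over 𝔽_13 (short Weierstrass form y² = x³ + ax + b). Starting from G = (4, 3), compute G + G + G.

Repeated addition: build up to 3G.
2G: tangent at (4, 3): λ = (3·4² + 8)/(2·3) ≡ 4/6. 6⁻¹ ≡ 11 (mod 13) since 6·11 = 66 ≡ 1, so λ ≡ 4·11 ≡ 5.
  x = λ² - 4 - 4 = 25 - 8 ≡ 4; y = λ·(4 - 4) - 3 ≡ 10. → (4, 10)
3G: (4, 10) + (4, 3): same x and y₁ ≡ -y₂, so the sum is ∞.

O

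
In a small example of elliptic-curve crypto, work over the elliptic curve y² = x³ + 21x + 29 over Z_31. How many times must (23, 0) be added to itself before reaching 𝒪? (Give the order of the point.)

2

2P: (23, 0) + (23, 0): same x and y₁ ≡ -y₂, so the sum is 𝒪.
2P = 𝒪, so the order is 2.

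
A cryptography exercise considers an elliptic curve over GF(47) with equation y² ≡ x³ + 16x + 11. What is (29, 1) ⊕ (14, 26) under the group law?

(12, 2)

(29, 1) + (14, 26). λ = (26 - 1)/(14 - 29) ≡ 25/32 mod 47. 32⁻¹ ≡ 25 (mod 47) since 32·25 = 800 ≡ 1, so λ ≡ 14.
  x = λ² - 29 - 14 = 196 - 43 ≡ 12; y = λ·(29 - 12) - 1 ≡ 2. → (12, 2)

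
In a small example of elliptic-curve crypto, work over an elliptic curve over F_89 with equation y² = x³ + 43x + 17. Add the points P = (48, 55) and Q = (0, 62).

(48, 55) + (0, 62). λ = (62 - 55)/(0 - 48) ≡ 7/41 mod 89. 41⁻¹ ≡ 76 (mod 89), so λ ≡ 87.
  x = λ² - 48 - 0 = 7569 - 48 ≡ 45; y = λ·(48 - 45) - 55 ≡ 28. → (45, 28)

(45, 28)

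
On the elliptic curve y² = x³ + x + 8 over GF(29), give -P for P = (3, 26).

-(3, 26) = (3, -26 mod 29) = (3, 3).

(3, 3)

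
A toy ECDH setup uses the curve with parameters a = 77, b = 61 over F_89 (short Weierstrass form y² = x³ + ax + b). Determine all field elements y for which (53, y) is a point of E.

x³ + 77x + 61 = 153019 ≡ 28 (mod 89).
28 is a non-residue mod 89; no y exists.

none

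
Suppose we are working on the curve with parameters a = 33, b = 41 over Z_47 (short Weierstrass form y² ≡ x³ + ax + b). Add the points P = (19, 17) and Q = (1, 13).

(19, 17) + (1, 13). λ = (13 - 17)/(1 - 19) ≡ 43/29 mod 47. 29⁻¹ ≡ 13 (mod 47), so λ ≡ 42.
  x = λ² - 19 - 1 = 1764 - 20 ≡ 5; y = λ·(19 - 5) - 17 ≡ 7. → (5, 7)

(5, 7)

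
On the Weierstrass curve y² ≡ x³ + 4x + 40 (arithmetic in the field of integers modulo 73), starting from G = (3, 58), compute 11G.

(55, 7)

Double-and-add on 11 = (1011)₂. Start with G = (3, 58) for the leading 1-bit.
double: tangent at (3, 58): λ = (3·3² + 4)/(2·58) ≡ 31/43. 43⁻¹ ≡ 17 (mod 73) since 43·17 = 731 ≡ 1, so λ ≡ 31·17 ≡ 16.
  x = λ² - 3 - 3 = 256 - 6 ≡ 31; y = λ·(3 - 31) - 58 ≡ 5. → (31, 5)
double: tangent at (31, 5): λ = (3·31² + 4)/(2·5) ≡ 40/10. 10⁻¹ ≡ 22 (mod 73), so λ ≡ 40·22 ≡ 4.
  x = λ² - 31 - 31 = 16 - 62 ≡ 27; y = λ·(31 - 27) - 5 ≡ 11. → (27, 11)
add G: (27, 11) + (3, 58). λ = (58 - 11)/(3 - 27) ≡ 47/49 mod 73. 49⁻¹ ≡ 3 (mod 73), so λ ≡ 68.
  x = λ² - 27 - 3 = 4624 - 30 ≡ 68; y = λ·(27 - 68) - 11 ≡ 48. → (68, 48)
double: tangent at (68, 48): λ = (3·68² + 4)/(2·48) ≡ 6/23. 23⁻¹ ≡ 54 (mod 73), so λ ≡ 6·54 ≡ 32.
  x = λ² - 68 - 68 = 1024 - 136 ≡ 12; y = λ·(68 - 12) - 48 ≡ 65. → (12, 65)
add G: (12, 65) + (3, 58). λ = (58 - 65)/(3 - 12) ≡ 66/64 mod 73. 64⁻¹ ≡ 8 (mod 73) since 64·8 = 512 ≡ 1, so λ ≡ 17.
  x = λ² - 12 - 3 = 289 - 15 ≡ 55; y = λ·(12 - 55) - 65 ≡ 7. → (55, 7)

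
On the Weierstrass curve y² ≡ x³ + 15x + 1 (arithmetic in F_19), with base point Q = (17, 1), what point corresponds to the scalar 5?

(2, 1)

Repeated addition: build up to 5Q.
2Q: tangent at (17, 1): λ = (3·17² + 15)/(2·1) ≡ 8/2. 2⁻¹ ≡ 10 (mod 19), so λ ≡ 8·10 ≡ 4.
  x = λ² - 17 - 17 = 16 - 34 ≡ 1; y = λ·(17 - 1) - 1 ≡ 6. → (1, 6)
3Q: (1, 6) + (17, 1). λ = (1 - 6)/(17 - 1) ≡ 14/16 mod 19. 16⁻¹ ≡ 6 (mod 19) since 16·6 = 96 ≡ 1, so λ ≡ 8.
  x = λ² - 1 - 17 = 64 - 18 ≡ 8; y = λ·(1 - 8) - 6 ≡ 14. → (8, 14)
4Q: (8, 14) + (17, 1). λ = (1 - 14)/(17 - 8) ≡ 6/9 mod 19. 9⁻¹ ≡ 17 (mod 19), so λ ≡ 7.
  x = λ² - 8 - 17 = 49 - 25 ≡ 5; y = λ·(8 - 5) - 14 ≡ 7. → (5, 7)
5Q: (5, 7) + (17, 1). λ = (1 - 7)/(17 - 5) ≡ 13/12 mod 19. 12⁻¹ ≡ 8 (mod 19), so λ ≡ 9.
  x = λ² - 5 - 17 = 81 - 22 ≡ 2; y = λ·(5 - 2) - 7 ≡ 1. → (2, 1)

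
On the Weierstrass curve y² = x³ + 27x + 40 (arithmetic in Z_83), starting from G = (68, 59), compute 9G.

Repeated addition: build up to 9G.
2G: tangent at (68, 59): λ = (3·68² + 27)/(2·59) ≡ 38/35. 35⁻¹ ≡ 19 (mod 83) since 35·19 = 665 ≡ 1, so λ ≡ 38·19 ≡ 58.
  x = λ² - 68 - 68 = 3364 - 136 ≡ 74; y = λ·(68 - 74) - 59 ≡ 8. → (74, 8)
3G: (74, 8) + (68, 59). λ = (59 - 8)/(68 - 74) ≡ 51/77 mod 83. 77⁻¹ ≡ 69 (mod 83), so λ ≡ 33.
  x = λ² - 74 - 68 = 1089 - 142 ≡ 34; y = λ·(74 - 34) - 8 ≡ 67. → (34, 67)
4G: (34, 67) + (68, 59). λ = (59 - 67)/(68 - 34) ≡ 75/34 mod 83. 34⁻¹ ≡ 22 (mod 83) since 34·22 = 748 ≡ 1, so λ ≡ 73.
  x = λ² - 34 - 68 = 5329 - 102 ≡ 81; y = λ·(34 - 81) - 67 ≡ 71. → (81, 71)
5G: (81, 71) + (68, 59). λ = (59 - 71)/(68 - 81) ≡ 71/70 mod 83. 70⁻¹ ≡ 51 (mod 83) since 70·51 = 3570 ≡ 1, so λ ≡ 52.
  x = λ² - 81 - 68 = 2704 - 149 ≡ 65; y = λ·(81 - 65) - 71 ≡ 14. → (65, 14)
6G: (65, 14) + (68, 59). λ = (59 - 14)/(68 - 65) ≡ 45/3 mod 83. 3⁻¹ ≡ 28 (mod 83), so λ ≡ 15.
  x = λ² - 65 - 68 = 225 - 133 ≡ 9; y = λ·(65 - 9) - 14 ≡ 79. → (9, 79)
7G: (9, 79) + (68, 59). λ = (59 - 79)/(68 - 9) ≡ 63/59 mod 83. 59⁻¹ ≡ 38 (mod 83) since 59·38 = 2242 ≡ 1, so λ ≡ 70.
  x = λ² - 9 - 68 = 4900 - 77 ≡ 9; y = λ·(9 - 9) - 79 ≡ 4. → (9, 4)
8G: (9, 4) + (68, 59). λ = (59 - 4)/(68 - 9) ≡ 55/59 mod 83. 59⁻¹ ≡ 38 (mod 83), so λ ≡ 15.
  x = λ² - 9 - 68 = 225 - 77 ≡ 65; y = λ·(9 - 65) - 4 ≡ 69. → (65, 69)
9G: (65, 69) + (68, 59). λ = (59 - 69)/(68 - 65) ≡ 73/3 mod 83. 3⁻¹ ≡ 28 (mod 83), so λ ≡ 52.
  x = λ² - 65 - 68 = 2704 - 133 ≡ 81; y = λ·(65 - 81) - 69 ≡ 12. → (81, 12)

(81, 12)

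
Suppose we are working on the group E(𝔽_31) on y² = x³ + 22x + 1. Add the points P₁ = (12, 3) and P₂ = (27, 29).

(30, 3)

(12, 3) + (27, 29). λ = (29 - 3)/(27 - 12) ≡ 26/15 mod 31. 15⁻¹ ≡ 29 (mod 31), so λ ≡ 10.
  x = λ² - 12 - 27 = 100 - 39 ≡ 30; y = λ·(12 - 30) - 3 ≡ 3. → (30, 3)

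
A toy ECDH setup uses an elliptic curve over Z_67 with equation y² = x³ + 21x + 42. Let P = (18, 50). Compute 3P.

Repeated addition: build up to 3P.
2P: tangent at (18, 50): λ = (3·18² + 21)/(2·50) ≡ 55/33. 33⁻¹ ≡ 65 (mod 67), so λ ≡ 55·65 ≡ 24.
  x = λ² - 18 - 18 = 576 - 36 ≡ 4; y = λ·(18 - 4) - 50 ≡ 18. → (4, 18)
3P: (4, 18) + (18, 50). λ = (50 - 18)/(18 - 4) ≡ 32/14 mod 67. 14⁻¹ ≡ 24 (mod 67), so λ ≡ 31.
  x = λ² - 4 - 18 = 961 - 22 ≡ 1; y = λ·(4 - 1) - 18 ≡ 8. → (1, 8)

(1, 8)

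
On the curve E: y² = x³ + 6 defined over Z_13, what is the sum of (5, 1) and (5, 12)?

O

The two points share x = 5 and their y-coordinates satisfy 1 + 12 ≡ 0 (mod 13), so they are inverses. Their sum is O.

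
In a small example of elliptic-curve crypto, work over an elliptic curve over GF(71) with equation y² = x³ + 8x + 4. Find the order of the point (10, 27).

3

2P: tangent at (10, 27): λ = (3·10² + 8)/(2·27) ≡ 24/54. 54⁻¹ ≡ 25 (mod 71), so λ ≡ 24·25 ≡ 32.
  x = λ² - 10 - 10 = 1024 - 20 ≡ 10; y = λ·(10 - 10) - 27 ≡ 44. → (10, 44)
3P: (10, 44) + (10, 27): same x and y₁ ≡ -y₂, so the sum is O.
3P = O, so the order is 3.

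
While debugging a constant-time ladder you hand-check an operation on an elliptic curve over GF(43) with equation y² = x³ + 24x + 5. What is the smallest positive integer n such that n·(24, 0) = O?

2

2P: (24, 0) + (24, 0): same x and y₁ ≡ -y₂, so the sum is O.
2P = O, so the order is 2.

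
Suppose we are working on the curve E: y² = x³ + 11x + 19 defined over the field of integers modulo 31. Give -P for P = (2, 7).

-(2, 7) = (2, -7 mod 31) = (2, 24).

(2, 24)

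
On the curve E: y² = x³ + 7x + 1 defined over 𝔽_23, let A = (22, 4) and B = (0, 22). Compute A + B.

(22, 4) + (0, 22). λ = (22 - 4)/(0 - 22) ≡ 18/1 mod 23. 1⁻¹ ≡ 1 (mod 23), so λ ≡ 18.
  x = λ² - 22 - 0 = 324 - 22 ≡ 3; y = λ·(22 - 3) - 4 ≡ 16. → (3, 16)

(3, 16)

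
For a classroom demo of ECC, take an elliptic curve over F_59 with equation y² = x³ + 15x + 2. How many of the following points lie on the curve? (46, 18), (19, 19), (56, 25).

(46, 18): 18² ≡ 29, rhs ≡ 29 → on.
(19, 19): 19² ≡ 7, rhs ≡ 7 → on.
(56, 25): 25² ≡ 35, rhs ≡ 48 → off.

2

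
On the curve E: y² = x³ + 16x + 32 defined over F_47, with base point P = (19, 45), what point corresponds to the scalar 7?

Repeated addition: build up to 7P.
2P: tangent at (19, 45): λ = (3·19² + 16)/(2·45) ≡ 18/43. 43⁻¹ ≡ 35 (mod 47), so λ ≡ 18·35 ≡ 19.
  x = λ² - 19 - 19 = 361 - 38 ≡ 41; y = λ·(19 - 41) - 45 ≡ 7. → (41, 7)
3P: (41, 7) + (19, 45). λ = (45 - 7)/(19 - 41) ≡ 38/25 mod 47. 25⁻¹ ≡ 32 (mod 47) since 25·32 = 800 ≡ 1, so λ ≡ 41.
  x = λ² - 41 - 19 = 1681 - 60 ≡ 23; y = λ·(41 - 23) - 7 ≡ 26. → (23, 26)
4P: (23, 26) + (19, 45). λ = (45 - 26)/(19 - 23) ≡ 19/43 mod 47. 43⁻¹ ≡ 35 (mod 47), so λ ≡ 7.
  x = λ² - 23 - 19 = 49 - 42 ≡ 7; y = λ·(23 - 7) - 26 ≡ 39. → (7, 39)
5P: (7, 39) + (19, 45). λ = (45 - 39)/(19 - 7) ≡ 6/12 mod 47. 12⁻¹ ≡ 4 (mod 47), so λ ≡ 24.
  x = λ² - 7 - 19 = 576 - 26 ≡ 33; y = λ·(7 - 33) - 39 ≡ 42. → (33, 42)
6P: (33, 42) + (19, 45). λ = (45 - 42)/(19 - 33) ≡ 3/33 mod 47. 33⁻¹ ≡ 10 (mod 47), so λ ≡ 30.
  x = λ² - 33 - 19 = 900 - 52 ≡ 2; y = λ·(33 - 2) - 42 ≡ 42. → (2, 42)
7P: (2, 42) + (19, 45). λ = (45 - 42)/(19 - 2) ≡ 3/17 mod 47. 17⁻¹ ≡ 36 (mod 47) since 17·36 = 612 ≡ 1, so λ ≡ 14.
  x = λ² - 2 - 19 = 196 - 21 ≡ 34; y = λ·(2 - 34) - 42 ≡ 27. → (34, 27)

(34, 27)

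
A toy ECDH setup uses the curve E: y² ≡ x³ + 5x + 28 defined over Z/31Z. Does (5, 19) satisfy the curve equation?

no

y² = 19² ≡ 20; x³ + 5x + 28 = 178 ≡ 23 (mod 31). 20 ≠ 23.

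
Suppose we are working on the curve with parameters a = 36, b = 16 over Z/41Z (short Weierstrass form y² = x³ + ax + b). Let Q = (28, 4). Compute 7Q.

(10, 8)

Double-and-add on 7 = (111)₂. Start with Q = (28, 4) for the leading 1-bit.
double: tangent at (28, 4): λ = (3·28² + 36)/(2·4) ≡ 10/8. 8⁻¹ ≡ 36 (mod 41) since 8·36 = 288 ≡ 1, so λ ≡ 10·36 ≡ 32.
  x = λ² - 28 - 28 = 1024 - 56 ≡ 25; y = λ·(28 - 25) - 4 ≡ 10. → (25, 10)
add Q: (25, 10) + (28, 4). λ = (4 - 10)/(28 - 25) ≡ 35/3 mod 41. 3⁻¹ ≡ 14 (mod 41), so λ ≡ 39.
  x = λ² - 25 - 28 = 1521 - 53 ≡ 33; y = λ·(25 - 33) - 10 ≡ 6. → (33, 6)
double: tangent at (33, 6): λ = (3·33² + 36)/(2·6) ≡ 23/12. 12⁻¹ ≡ 24 (mod 41), so λ ≡ 23·24 ≡ 19.
  x = λ² - 33 - 33 = 361 - 66 ≡ 8; y = λ·(33 - 8) - 6 ≡ 18. → (8, 18)
add Q: (8, 18) + (28, 4). λ = (4 - 18)/(28 - 8) ≡ 27/20 mod 41. 20⁻¹ ≡ 39 (mod 41) since 20·39 = 780 ≡ 1, so λ ≡ 28.
  x = λ² - 8 - 28 = 784 - 36 ≡ 10; y = λ·(8 - 10) - 18 ≡ 8. → (10, 8)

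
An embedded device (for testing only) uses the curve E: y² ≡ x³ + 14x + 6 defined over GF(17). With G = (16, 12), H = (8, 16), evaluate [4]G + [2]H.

First 4G:
Repeated addition: build up to 4G.
2G: tangent at (16, 12): λ = (3·16² + 14)/(2·12) ≡ 0/7. 7⁻¹ ≡ 5 (mod 17) since 7·5 = 35 ≡ 1, so λ ≡ 0·5 ≡ 0.
  x = λ² - 16 - 16 = 0 - 32 ≡ 2; y = λ·(16 - 2) - 12 ≡ 5. → (2, 5)
3G: (2, 5) + (16, 12). λ = (12 - 5)/(16 - 2) ≡ 7/14 mod 17. 14⁻¹ ≡ 11 (mod 17) since 14·11 = 154 ≡ 1, so λ ≡ 9.
  x = λ² - 2 - 16 = 81 - 18 ≡ 12; y = λ·(2 - 12) - 5 ≡ 7. → (12, 7)
4G: (12, 7) + (16, 12). λ = (12 - 7)/(16 - 12) ≡ 5/4 mod 17. 4⁻¹ ≡ 13 (mod 17), so λ ≡ 14.
  x = λ² - 12 - 16 = 196 - 28 ≡ 15; y = λ·(12 - 15) - 7 ≡ 2. → (15, 2)
4G = (15, 2).
Next 2H:
Repeated addition: build up to 2H.
2H: tangent at (8, 16): λ = (3·8² + 14)/(2·16) ≡ 2/15. 15⁻¹ ≡ 8 (mod 17), so λ ≡ 2·8 ≡ 16.
  x = λ² - 8 - 8 = 256 - 16 ≡ 2; y = λ·(8 - 2) - 16 ≡ 12. → (2, 12)
2H = (2, 12).
Finally 4G + 2H:
(15, 2) + (2, 12). λ = (12 - 2)/(2 - 15) ≡ 10/4 mod 17. 4⁻¹ ≡ 13 (mod 17), so λ ≡ 11.
  x = λ² - 15 - 2 = 121 - 17 ≡ 2; y = λ·(15 - 2) - 2 ≡ 5. → (2, 5)

(2, 5)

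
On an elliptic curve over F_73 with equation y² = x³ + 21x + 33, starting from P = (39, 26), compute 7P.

(16, 31)

Double-and-add on 7 = (111)₂. Start with P = (39, 26) for the leading 1-bit.
double: tangent at (39, 26): λ = (3·39² + 21)/(2·26) ≡ 58/52. 52⁻¹ ≡ 66 (mod 73), so λ ≡ 58·66 ≡ 32.
  x = λ² - 39 - 39 = 1024 - 78 ≡ 70; y = λ·(39 - 70) - 26 ≡ 4. → (70, 4)
add P: (70, 4) + (39, 26). λ = (26 - 4)/(39 - 70) ≡ 22/42 mod 73. 42⁻¹ ≡ 40 (mod 73), so λ ≡ 4.
  x = λ² - 70 - 39 = 16 - 109 ≡ 53; y = λ·(70 - 53) - 4 ≡ 64. → (53, 64)
double: tangent at (53, 64): λ = (3·53² + 21)/(2·64) ≡ 53/55. 55⁻¹ ≡ 4 (mod 73) since 55·4 = 220 ≡ 1, so λ ≡ 53·4 ≡ 66.
  x = λ² - 53 - 53 = 4356 - 106 ≡ 16; y = λ·(53 - 16) - 64 ≡ 42. → (16, 42)
add P: (16, 42) + (39, 26). λ = (26 - 42)/(39 - 16) ≡ 57/23 mod 73. 23⁻¹ ≡ 54 (mod 73), so λ ≡ 12.
  x = λ² - 16 - 39 = 144 - 55 ≡ 16; y = λ·(16 - 16) - 42 ≡ 31. → (16, 31)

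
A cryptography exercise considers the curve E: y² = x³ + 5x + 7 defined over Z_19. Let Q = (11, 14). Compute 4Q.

(0, 8)

Repeated addition: build up to 4Q.
2Q: tangent at (11, 14): λ = (3·11² + 5)/(2·14) ≡ 7/9. 9⁻¹ ≡ 17 (mod 19) since 9·17 = 153 ≡ 1, so λ ≡ 7·17 ≡ 5.
  x = λ² - 11 - 11 = 25 - 22 ≡ 3; y = λ·(11 - 3) - 14 ≡ 7. → (3, 7)
3Q: (3, 7) + (11, 14). λ = (14 - 7)/(11 - 3) ≡ 7/8 mod 19. 8⁻¹ ≡ 12 (mod 19), so λ ≡ 8.
  x = λ² - 3 - 11 = 64 - 14 ≡ 12; y = λ·(3 - 12) - 7 ≡ 16. → (12, 16)
4Q: (12, 16) + (11, 14). λ = (14 - 16)/(11 - 12) ≡ 17/18 mod 19. 18⁻¹ ≡ 18 (mod 19) since 18·18 = 324 ≡ 1, so λ ≡ 2.
  x = λ² - 12 - 11 = 4 - 23 ≡ 0; y = λ·(12 - 0) - 16 ≡ 8. → (0, 8)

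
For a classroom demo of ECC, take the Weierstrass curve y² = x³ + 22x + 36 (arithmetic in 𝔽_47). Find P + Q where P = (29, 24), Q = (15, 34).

(29, 24) + (15, 34). λ = (34 - 24)/(15 - 29) ≡ 10/33 mod 47. 33⁻¹ ≡ 10 (mod 47) since 33·10 = 330 ≡ 1, so λ ≡ 6.
  x = λ² - 29 - 15 = 36 - 44 ≡ 39; y = λ·(29 - 39) - 24 ≡ 10. → (39, 10)

(39, 10)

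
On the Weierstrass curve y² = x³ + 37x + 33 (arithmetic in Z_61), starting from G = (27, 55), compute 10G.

(9, 34)

Repeated addition: build up to 10G.
2G: tangent at (27, 55): λ = (3·27² + 37)/(2·55) ≡ 28/49. 49⁻¹ ≡ 5 (mod 61), so λ ≡ 28·5 ≡ 18.
  x = λ² - 27 - 27 = 324 - 54 ≡ 26; y = λ·(27 - 26) - 55 ≡ 24. → (26, 24)
3G: (26, 24) + (27, 55). λ = (55 - 24)/(27 - 26) ≡ 31/1 mod 61. 1⁻¹ ≡ 1 (mod 61), so λ ≡ 31.
  x = λ² - 26 - 27 = 961 - 53 ≡ 54; y = λ·(26 - 54) - 24 ≡ 23. → (54, 23)
4G: (54, 23) + (27, 55). λ = (55 - 23)/(27 - 54) ≡ 32/34 mod 61. 34⁻¹ ≡ 9 (mod 61), so λ ≡ 44.
  x = λ² - 54 - 27 = 1936 - 81 ≡ 25; y = λ·(54 - 25) - 23 ≡ 33. → (25, 33)
5G: (25, 33) + (27, 55). λ = (55 - 33)/(27 - 25) ≡ 22/2 mod 61. 2⁻¹ ≡ 31 (mod 61) since 2·31 = 62 ≡ 1, so λ ≡ 11.
  x = λ² - 25 - 27 = 121 - 52 ≡ 8; y = λ·(25 - 8) - 33 ≡ 32. → (8, 32)
6G: (8, 32) + (27, 55). λ = (55 - 32)/(27 - 8) ≡ 23/19 mod 61. 19⁻¹ ≡ 45 (mod 61), so λ ≡ 59.
  x = λ² - 8 - 27 = 3481 - 35 ≡ 30; y = λ·(8 - 30) - 32 ≡ 12. → (30, 12)
7G: (30, 12) + (27, 55). λ = (55 - 12)/(27 - 30) ≡ 43/58 mod 61. 58⁻¹ ≡ 20 (mod 61), so λ ≡ 6.
  x = λ² - 30 - 27 = 36 - 57 ≡ 40; y = λ·(30 - 40) - 12 ≡ 50. → (40, 50)
8G: (40, 50) + (27, 55). λ = (55 - 50)/(27 - 40) ≡ 5/48 mod 61. 48⁻¹ ≡ 14 (mod 61), so λ ≡ 9.
  x = λ² - 40 - 27 = 81 - 67 ≡ 14; y = λ·(40 - 14) - 50 ≡ 1. → (14, 1)
9G: (14, 1) + (27, 55). λ = (55 - 1)/(27 - 14) ≡ 54/13 mod 61. 13⁻¹ ≡ 47 (mod 61) since 13·47 = 611 ≡ 1, so λ ≡ 37.
  x = λ² - 14 - 27 = 1369 - 41 ≡ 47; y = λ·(14 - 47) - 1 ≡ 59. → (47, 59)
10G: (47, 59) + (27, 55). λ = (55 - 59)/(27 - 47) ≡ 57/41 mod 61. 41⁻¹ ≡ 3 (mod 61), so λ ≡ 49.
  x = λ² - 47 - 27 = 2401 - 74 ≡ 9; y = λ·(47 - 9) - 59 ≡ 34. → (9, 34)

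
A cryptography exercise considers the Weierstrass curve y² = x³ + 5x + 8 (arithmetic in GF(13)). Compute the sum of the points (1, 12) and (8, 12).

(4, 1)

(1, 12) + (8, 12). λ = (12 - 12)/(8 - 1) ≡ 0/7 mod 13. 7⁻¹ ≡ 2 (mod 13) since 7·2 = 14 ≡ 1, so λ ≡ 0.
  x = λ² - 1 - 8 = 0 - 9 ≡ 4; y = λ·(1 - 4) - 12 ≡ 1. → (4, 1)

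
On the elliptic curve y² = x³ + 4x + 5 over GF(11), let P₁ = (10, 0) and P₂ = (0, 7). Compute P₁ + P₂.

(6, 6)

(10, 0) + (0, 7). λ = (7 - 0)/(0 - 10) ≡ 7/1 mod 11. 1⁻¹ ≡ 1 (mod 11), so λ ≡ 7.
  x = λ² - 10 - 0 = 49 - 10 ≡ 6; y = λ·(10 - 6) - 0 ≡ 6. → (6, 6)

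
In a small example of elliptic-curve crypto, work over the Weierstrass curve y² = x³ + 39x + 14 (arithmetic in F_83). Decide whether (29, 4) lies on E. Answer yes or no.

y² = 4² ≡ 16; x³ + 39x + 14 = 25534 ≡ 53 (mod 83). 16 ≠ 53.

no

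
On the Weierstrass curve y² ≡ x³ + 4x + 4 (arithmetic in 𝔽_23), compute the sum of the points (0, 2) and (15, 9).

(0, 2) + (15, 9). λ = (9 - 2)/(15 - 0) ≡ 7/15 mod 23. 15⁻¹ ≡ 20 (mod 23) since 15·20 = 300 ≡ 1, so λ ≡ 2.
  x = λ² - 0 - 15 = 4 - 15 ≡ 12; y = λ·(0 - 12) - 2 ≡ 20. → (12, 20)

(12, 20)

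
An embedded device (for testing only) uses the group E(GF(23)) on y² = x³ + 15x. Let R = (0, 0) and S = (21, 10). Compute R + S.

(0, 0) + (21, 10). λ = (10 - 0)/(21 - 0) ≡ 10/21 mod 23. 21⁻¹ ≡ 11 (mod 23), so λ ≡ 18.
  x = λ² - 0 - 21 = 324 - 21 ≡ 4; y = λ·(0 - 4) - 0 ≡ 20. → (4, 20)

(4, 20)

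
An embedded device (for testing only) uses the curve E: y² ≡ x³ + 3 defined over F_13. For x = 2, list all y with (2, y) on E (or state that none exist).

none

x³ + 0x + 3 = 11 ≡ 11 (mod 13).
11 is a non-residue mod 13; no y exists.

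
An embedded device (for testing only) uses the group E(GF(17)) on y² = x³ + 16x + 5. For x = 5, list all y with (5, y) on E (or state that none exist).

x³ + 16x + 5 = 210 ≡ 6 (mod 17).
6 is a non-residue mod 17; no y exists.

none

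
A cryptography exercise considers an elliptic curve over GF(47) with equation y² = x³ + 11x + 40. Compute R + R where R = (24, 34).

(46, 13)

tangent at (24, 34): λ = (3·24² + 11)/(2·34) ≡ 0/21. 21⁻¹ ≡ 9 (mod 47) since 21·9 = 189 ≡ 1, so λ ≡ 0·9 ≡ 0.
  x = λ² - 24 - 24 = 0 - 48 ≡ 46; y = λ·(24 - 46) - 34 ≡ 13. → (46, 13)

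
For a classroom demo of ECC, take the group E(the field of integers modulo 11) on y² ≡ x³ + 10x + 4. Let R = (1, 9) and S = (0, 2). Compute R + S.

(1, 9) + (0, 2). λ = (2 - 9)/(0 - 1) ≡ 4/10 mod 11. 10⁻¹ ≡ 10 (mod 11), so λ ≡ 7.
  x = λ² - 1 - 0 = 49 - 1 ≡ 4; y = λ·(1 - 4) - 9 ≡ 3. → (4, 3)

(4, 3)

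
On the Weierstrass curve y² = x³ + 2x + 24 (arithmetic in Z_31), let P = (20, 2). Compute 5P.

Repeated addition: build up to 5P.
2P: tangent at (20, 2): λ = (3·20² + 2)/(2·2) ≡ 24/4. 4⁻¹ ≡ 8 (mod 31) since 4·8 = 32 ≡ 1, so λ ≡ 24·8 ≡ 6.
  x = λ² - 20 - 20 = 36 - 40 ≡ 27; y = λ·(20 - 27) - 2 ≡ 18. → (27, 18)
3P: (27, 18) + (20, 2). λ = (2 - 18)/(20 - 27) ≡ 15/24 mod 31. 24⁻¹ ≡ 22 (mod 31), so λ ≡ 20.
  x = λ² - 27 - 20 = 400 - 47 ≡ 12; y = λ·(27 - 12) - 18 ≡ 3. → (12, 3)
4P: (12, 3) + (20, 2). λ = (2 - 3)/(20 - 12) ≡ 30/8 mod 31. 8⁻¹ ≡ 4 (mod 31) since 8·4 = 32 ≡ 1, so λ ≡ 27.
  x = λ² - 12 - 20 = 729 - 32 ≡ 15; y = λ·(12 - 15) - 3 ≡ 9. → (15, 9)
5P: (15, 9) + (20, 2). λ = (2 - 9)/(20 - 15) ≡ 24/5 mod 31. 5⁻¹ ≡ 25 (mod 31), so λ ≡ 11.
  x = λ² - 15 - 20 = 121 - 35 ≡ 24; y = λ·(15 - 24) - 9 ≡ 16. → (24, 16)

(24, 16)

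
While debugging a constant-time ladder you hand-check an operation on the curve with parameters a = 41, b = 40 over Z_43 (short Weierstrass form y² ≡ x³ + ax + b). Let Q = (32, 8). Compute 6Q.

(38, 22)

Repeated addition: build up to 6Q.
2Q: tangent at (32, 8): λ = (3·32² + 41)/(2·8) ≡ 17/16. 16⁻¹ ≡ 35 (mod 43), so λ ≡ 17·35 ≡ 36.
  x = λ² - 32 - 32 = 1296 - 64 ≡ 28; y = λ·(32 - 28) - 8 ≡ 7. → (28, 7)
3Q: (28, 7) + (32, 8). λ = (8 - 7)/(32 - 28) ≡ 1/4 mod 43. 4⁻¹ ≡ 11 (mod 43), so λ ≡ 11.
  x = λ² - 28 - 32 = 121 - 60 ≡ 18; y = λ·(28 - 18) - 7 ≡ 17. → (18, 17)
4Q: (18, 17) + (32, 8). λ = (8 - 17)/(32 - 18) ≡ 34/14 mod 43. 14⁻¹ ≡ 40 (mod 43) since 14·40 = 560 ≡ 1, so λ ≡ 27.
  x = λ² - 18 - 32 = 729 - 50 ≡ 34; y = λ·(18 - 34) - 17 ≡ 24. → (34, 24)
5Q: (34, 24) + (32, 8). λ = (8 - 24)/(32 - 34) ≡ 27/41 mod 43. 41⁻¹ ≡ 21 (mod 43), so λ ≡ 8.
  x = λ² - 34 - 32 = 64 - 66 ≡ 41; y = λ·(34 - 41) - 24 ≡ 6. → (41, 6)
6Q: (41, 6) + (32, 8). λ = (8 - 6)/(32 - 41) ≡ 2/34 mod 43. 34⁻¹ ≡ 19 (mod 43) since 34·19 = 646 ≡ 1, so λ ≡ 38.
  x = λ² - 41 - 32 = 1444 - 73 ≡ 38; y = λ·(41 - 38) - 6 ≡ 22. → (38, 22)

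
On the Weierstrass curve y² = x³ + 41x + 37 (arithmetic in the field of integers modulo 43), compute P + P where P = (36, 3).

tangent at (36, 3): λ = (3·36² + 41)/(2·3) ≡ 16/6. 6⁻¹ ≡ 36 (mod 43), so λ ≡ 16·36 ≡ 17.
  x = λ² - 36 - 36 = 289 - 72 ≡ 2; y = λ·(36 - 2) - 3 ≡ 16. → (2, 16)

(2, 16)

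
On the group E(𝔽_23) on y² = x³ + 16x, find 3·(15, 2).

(11, 9)

Write G = (15, 2).
Repeated addition: build up to 3G.
2G: tangent at (15, 2): λ = (3·15² + 16)/(2·2) ≡ 1/4. 4⁻¹ ≡ 6 (mod 23) since 4·6 = 24 ≡ 1, so λ ≡ 1·6 ≡ 6.
  x = λ² - 15 - 15 = 36 - 30 ≡ 6; y = λ·(15 - 6) - 2 ≡ 6. → (6, 6)
3G: (6, 6) + (15, 2). λ = (2 - 6)/(15 - 6) ≡ 19/9 mod 23. 9⁻¹ ≡ 18 (mod 23), so λ ≡ 20.
  x = λ² - 6 - 15 = 400 - 21 ≡ 11; y = λ·(6 - 11) - 6 ≡ 9. → (11, 9)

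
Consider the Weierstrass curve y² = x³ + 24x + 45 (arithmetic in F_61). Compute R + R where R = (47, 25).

(24, 54)

tangent at (47, 25): λ = (3·47² + 24)/(2·25) ≡ 2/50. 50⁻¹ ≡ 11 (mod 61) since 50·11 = 550 ≡ 1, so λ ≡ 2·11 ≡ 22.
  x = λ² - 47 - 47 = 484 - 94 ≡ 24; y = λ·(47 - 24) - 25 ≡ 54. → (24, 54)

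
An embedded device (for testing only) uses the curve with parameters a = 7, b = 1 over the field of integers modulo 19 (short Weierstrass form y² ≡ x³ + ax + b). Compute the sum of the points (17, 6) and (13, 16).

(17, 6) + (13, 16). λ = (16 - 6)/(13 - 17) ≡ 10/15 mod 19. 15⁻¹ ≡ 14 (mod 19) since 15·14 = 210 ≡ 1, so λ ≡ 7.
  x = λ² - 17 - 13 = 49 - 30 ≡ 0; y = λ·(17 - 0) - 6 ≡ 18. → (0, 18)

(0, 18)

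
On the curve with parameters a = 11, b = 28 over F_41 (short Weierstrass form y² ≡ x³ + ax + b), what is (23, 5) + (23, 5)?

(11, 2)

tangent at (23, 5): λ = (3·23² + 11)/(2·5) ≡ 40/10. 10⁻¹ ≡ 37 (mod 41), so λ ≡ 40·37 ≡ 4.
  x = λ² - 23 - 23 = 16 - 46 ≡ 11; y = λ·(23 - 11) - 5 ≡ 2. → (11, 2)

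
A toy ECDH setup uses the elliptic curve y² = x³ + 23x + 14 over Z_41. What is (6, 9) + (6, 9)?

(13, 38)

tangent at (6, 9): λ = (3·6² + 23)/(2·9) ≡ 8/18. 18⁻¹ ≡ 16 (mod 41), so λ ≡ 8·16 ≡ 5.
  x = λ² - 6 - 6 = 25 - 12 ≡ 13; y = λ·(6 - 13) - 9 ≡ 38. → (13, 38)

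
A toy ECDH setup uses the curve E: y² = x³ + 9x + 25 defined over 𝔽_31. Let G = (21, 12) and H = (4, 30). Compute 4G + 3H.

First 4G:
Double-and-add on 4 = (100)₂. Start with G = (21, 12) for the leading 1-bit.
double: tangent at (21, 12): λ = (3·21² + 9)/(2·12) ≡ 30/24. 24⁻¹ ≡ 22 (mod 31) since 24·22 = 528 ≡ 1, so λ ≡ 30·22 ≡ 9.
  x = λ² - 21 - 21 = 81 - 42 ≡ 8; y = λ·(21 - 8) - 12 ≡ 12. → (8, 12)
double: tangent at (8, 12): λ = (3·8² + 9)/(2·12) ≡ 15/24. 24⁻¹ ≡ 22 (mod 31) since 24·22 = 528 ≡ 1, so λ ≡ 15·22 ≡ 20.
  x = λ² - 8 - 8 = 400 - 16 ≡ 12; y = λ·(8 - 12) - 12 ≡ 1. → (12, 1)
4G = (12, 1).
Next 3H:
Repeated addition: build up to 3H.
2H: tangent at (4, 30): λ = (3·4² + 9)/(2·30) ≡ 26/29. 29⁻¹ ≡ 15 (mod 31), so λ ≡ 26·15 ≡ 18.
  x = λ² - 4 - 4 = 324 - 8 ≡ 6; y = λ·(4 - 6) - 30 ≡ 27. → (6, 27)
3H: (6, 27) + (4, 30). λ = (30 - 27)/(4 - 6) ≡ 3/29 mod 31. 29⁻¹ ≡ 15 (mod 31), so λ ≡ 14.
  x = λ² - 6 - 4 = 196 - 10 ≡ 0; y = λ·(6 - 0) - 27 ≡ 26. → (0, 26)
3H = (0, 26).
Finally 4G + 3H:
(12, 1) + (0, 26). λ = (26 - 1)/(0 - 12) ≡ 25/19 mod 31. 19⁻¹ ≡ 18 (mod 31) since 19·18 = 342 ≡ 1, so λ ≡ 16.
  x = λ² - 12 - 0 = 256 - 12 ≡ 27; y = λ·(12 - 27) - 1 ≡ 7. → (27, 7)

(27, 7)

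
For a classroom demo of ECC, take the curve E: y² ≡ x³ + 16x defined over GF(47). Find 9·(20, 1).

Write Q = (20, 1).
Repeated addition: build up to 9Q.
2Q: tangent at (20, 1): λ = (3·20² + 16)/(2·1) ≡ 41/2. 2⁻¹ ≡ 24 (mod 47) since 2·24 = 48 ≡ 1, so λ ≡ 41·24 ≡ 44.
  x = λ² - 20 - 20 = 1936 - 40 ≡ 16; y = λ·(20 - 16) - 1 ≡ 34. → (16, 34)
3Q: (16, 34) + (20, 1). λ = (1 - 34)/(20 - 16) ≡ 14/4 mod 47. 4⁻¹ ≡ 12 (mod 47), so λ ≡ 27.
  x = λ² - 16 - 20 = 729 - 36 ≡ 35; y = λ·(16 - 35) - 34 ≡ 17. → (35, 17)
4Q: (35, 17) + (20, 1). λ = (1 - 17)/(20 - 35) ≡ 31/32 mod 47. 32⁻¹ ≡ 25 (mod 47) since 32·25 = 800 ≡ 1, so λ ≡ 23.
  x = λ² - 35 - 20 = 529 - 55 ≡ 4; y = λ·(35 - 4) - 17 ≡ 38. → (4, 38)
5Q: (4, 38) + (20, 1). λ = (1 - 38)/(20 - 4) ≡ 10/16 mod 47. 16⁻¹ ≡ 3 (mod 47), so λ ≡ 30.
  x = λ² - 4 - 20 = 900 - 24 ≡ 30; y = λ·(4 - 30) - 38 ≡ 28. → (30, 28)
6Q: (30, 28) + (20, 1). λ = (1 - 28)/(20 - 30) ≡ 20/37 mod 47. 37⁻¹ ≡ 14 (mod 47) since 37·14 = 518 ≡ 1, so λ ≡ 45.
  x = λ² - 30 - 20 = 2025 - 50 ≡ 1; y = λ·(30 - 1) - 28 ≡ 8. → (1, 8)
7Q: (1, 8) + (20, 1). λ = (1 - 8)/(20 - 1) ≡ 40/19 mod 47. 19⁻¹ ≡ 5 (mod 47), so λ ≡ 12.
  x = λ² - 1 - 20 = 144 - 21 ≡ 29; y = λ·(1 - 29) - 8 ≡ 32. → (29, 32)
8Q: (29, 32) + (20, 1). λ = (1 - 32)/(20 - 29) ≡ 16/38 mod 47. 38⁻¹ ≡ 26 (mod 47), so λ ≡ 40.
  x = λ² - 29 - 20 = 1600 - 49 ≡ 0; y = λ·(29 - 0) - 32 ≡ 0. → (0, 0)
9Q: (0, 0) + (20, 1). λ = (1 - 0)/(20 - 0) ≡ 1/20 mod 47. 20⁻¹ ≡ 40 (mod 47), so λ ≡ 40.
  x = λ² - 0 - 20 = 1600 - 20 ≡ 29; y = λ·(0 - 29) - 0 ≡ 15. → (29, 15)

(29, 15)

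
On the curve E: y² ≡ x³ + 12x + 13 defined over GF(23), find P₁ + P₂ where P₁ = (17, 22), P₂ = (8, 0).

(17, 22) + (8, 0). λ = (0 - 22)/(8 - 17) ≡ 1/14 mod 23. 14⁻¹ ≡ 5 (mod 23) since 14·5 = 70 ≡ 1, so λ ≡ 5.
  x = λ² - 17 - 8 = 25 - 25 ≡ 0; y = λ·(17 - 0) - 22 ≡ 17. → (0, 17)

(0, 17)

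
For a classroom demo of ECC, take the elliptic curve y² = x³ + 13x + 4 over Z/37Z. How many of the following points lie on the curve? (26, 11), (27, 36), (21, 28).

(26, 11): 11² ≡ 10, rhs ≡ 10 → on.
(27, 36): 36² ≡ 1, rhs ≡ 21 → off.
(21, 28): 28² ≡ 7, rhs ≡ 29 → off.

1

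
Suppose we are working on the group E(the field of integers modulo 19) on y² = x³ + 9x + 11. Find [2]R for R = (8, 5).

(12, 2)

tangent at (8, 5): λ = (3·8² + 9)/(2·5) ≡ 11/10. 10⁻¹ ≡ 2 (mod 19) since 10·2 = 20 ≡ 1, so λ ≡ 11·2 ≡ 3.
  x = λ² - 8 - 8 = 9 - 16 ≡ 12; y = λ·(8 - 12) - 5 ≡ 2. → (12, 2)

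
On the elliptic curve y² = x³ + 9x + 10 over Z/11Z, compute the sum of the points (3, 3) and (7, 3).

(1, 8)

(3, 3) + (7, 3). λ = (3 - 3)/(7 - 3) ≡ 0/4 mod 11. 4⁻¹ ≡ 3 (mod 11), so λ ≡ 0.
  x = λ² - 3 - 7 = 0 - 10 ≡ 1; y = λ·(3 - 1) - 3 ≡ 8. → (1, 8)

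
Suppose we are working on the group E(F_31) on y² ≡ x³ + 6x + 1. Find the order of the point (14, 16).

7

2P: tangent at (14, 16): λ = (3·14² + 6)/(2·16) ≡ 5/1. 1⁻¹ ≡ 1 (mod 31), so λ ≡ 5·1 ≡ 5.
  x = λ² - 14 - 14 = 25 - 28 ≡ 28; y = λ·(14 - 28) - 16 ≡ 7. → (28, 7)
3P: (28, 7) + (14, 16). λ = (16 - 7)/(14 - 28) ≡ 9/17 mod 31. 17⁻¹ ≡ 11 (mod 31) since 17·11 = 187 ≡ 1, so λ ≡ 6.
  x = λ² - 28 - 14 = 36 - 42 ≡ 25; y = λ·(28 - 25) - 7 ≡ 11. → (25, 11)
4P: (25, 11) + (14, 16). λ = (16 - 11)/(14 - 25) ≡ 5/20 mod 31. 20⁻¹ ≡ 14 (mod 31) since 20·14 = 280 ≡ 1, so λ ≡ 8.
  x = λ² - 25 - 14 = 64 - 39 ≡ 25; y = λ·(25 - 25) - 11 ≡ 20. → (25, 20)
5P: (25, 20) + (14, 16). λ = (16 - 20)/(14 - 25) ≡ 27/20 mod 31. 20⁻¹ ≡ 14 (mod 31) since 20·14 = 280 ≡ 1, so λ ≡ 6.
  x = λ² - 25 - 14 = 36 - 39 ≡ 28; y = λ·(25 - 28) - 20 ≡ 24. → (28, 24)
6P: (28, 24) + (14, 16). λ = (16 - 24)/(14 - 28) ≡ 23/17 mod 31. 17⁻¹ ≡ 11 (mod 31), so λ ≡ 5.
  x = λ² - 28 - 14 = 25 - 42 ≡ 14; y = λ·(28 - 14) - 24 ≡ 15. → (14, 15)
7P: (14, 15) + (14, 16): same x and y₁ ≡ -y₂, so the sum is the point at infinity.
7P = the point at infinity, so the order is 7.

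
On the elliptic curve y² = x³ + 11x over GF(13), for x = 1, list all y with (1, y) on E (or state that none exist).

5, 8

x³ + 11x + 0 = 12 ≡ 12 (mod 13).
Square roots of 12 mod 13: 5 and 8 (since 5² = 25 ≡ 12).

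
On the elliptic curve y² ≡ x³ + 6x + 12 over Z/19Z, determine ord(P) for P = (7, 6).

6

2P: tangent at (7, 6): λ = (3·7² + 6)/(2·6) ≡ 1/12. 12⁻¹ ≡ 8 (mod 19) since 12·8 = 96 ≡ 1, so λ ≡ 1·8 ≡ 8.
  x = λ² - 7 - 7 = 64 - 14 ≡ 12; y = λ·(7 - 12) - 6 ≡ 11. → (12, 11)
3P: (12, 11) + (7, 6). λ = (6 - 11)/(7 - 12) ≡ 14/14 mod 19. 14⁻¹ ≡ 15 (mod 19), so λ ≡ 1.
  x = λ² - 12 - 7 = 1 - 19 ≡ 1; y = λ·(12 - 1) - 11 ≡ 0. → (1, 0)
4P: (1, 0) + (7, 6). λ = (6 - 0)/(7 - 1) ≡ 6/6 mod 19. 6⁻¹ ≡ 16 (mod 19), so λ ≡ 1.
  x = λ² - 1 - 7 = 1 - 8 ≡ 12; y = λ·(1 - 12) - 0 ≡ 8. → (12, 8)
5P: (12, 8) + (7, 6). λ = (6 - 8)/(7 - 12) ≡ 17/14 mod 19. 14⁻¹ ≡ 15 (mod 19) since 14·15 = 210 ≡ 1, so λ ≡ 8.
  x = λ² - 12 - 7 = 64 - 19 ≡ 7; y = λ·(12 - 7) - 8 ≡ 13. → (7, 13)
6P: (7, 13) + (7, 6): same x and y₁ ≡ -y₂, so the sum is ∞.
6P = ∞, so the order is 6.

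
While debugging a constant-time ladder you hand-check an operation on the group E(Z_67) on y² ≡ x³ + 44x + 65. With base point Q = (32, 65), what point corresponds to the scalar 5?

(37, 32)

Double-and-add on 5 = (101)₂. Start with Q = (32, 65) for the leading 1-bit.
double: tangent at (32, 65): λ = (3·32² + 44)/(2·65) ≡ 34/63. 63⁻¹ ≡ 50 (mod 67) since 63·50 = 3150 ≡ 1, so λ ≡ 34·50 ≡ 25.
  x = λ² - 32 - 32 = 625 - 64 ≡ 25; y = λ·(32 - 25) - 65 ≡ 43. → (25, 43)
double: tangent at (25, 43): λ = (3·25² + 44)/(2·43) ≡ 43/19. 19⁻¹ ≡ 60 (mod 67), so λ ≡ 43·60 ≡ 34.
  x = λ² - 25 - 25 = 1156 - 50 ≡ 34; y = λ·(25 - 34) - 43 ≡ 53. → (34, 53)
add Q: (34, 53) + (32, 65). λ = (65 - 53)/(32 - 34) ≡ 12/65 mod 67. 65⁻¹ ≡ 33 (mod 67) since 65·33 = 2145 ≡ 1, so λ ≡ 61.
  x = λ² - 34 - 32 = 3721 - 66 ≡ 37; y = λ·(34 - 37) - 53 ≡ 32. → (37, 32)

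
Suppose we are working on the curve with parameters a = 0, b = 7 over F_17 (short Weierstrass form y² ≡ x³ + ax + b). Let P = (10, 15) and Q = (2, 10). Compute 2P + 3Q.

(2, 10)

First 2P:
Repeated addition: build up to 2P.
2P: tangent at (10, 15): λ = (3·10² + 0)/(2·15) ≡ 11/13. 13⁻¹ ≡ 4 (mod 17) since 13·4 = 52 ≡ 1, so λ ≡ 11·4 ≡ 10.
  x = λ² - 10 - 10 = 100 - 20 ≡ 12; y = λ·(10 - 12) - 15 ≡ 16. → (12, 16)
2P = (12, 16).
Next 3Q:
Repeated addition: build up to 3Q.
2Q: tangent at (2, 10): λ = (3·2² + 0)/(2·10) ≡ 12/3. 3⁻¹ ≡ 6 (mod 17), so λ ≡ 12·6 ≡ 4.
  x = λ² - 2 - 2 = 16 - 4 ≡ 12; y = λ·(2 - 12) - 10 ≡ 1. → (12, 1)
3Q: (12, 1) + (2, 10). λ = (10 - 1)/(2 - 12) ≡ 9/7 mod 17. 7⁻¹ ≡ 5 (mod 17) since 7·5 = 35 ≡ 1, so λ ≡ 11.
  x = λ² - 12 - 2 = 121 - 14 ≡ 5; y = λ·(12 - 5) - 1 ≡ 8. → (5, 8)
3Q = (5, 8).
Finally 2P + 3Q:
(12, 16) + (5, 8). λ = (8 - 16)/(5 - 12) ≡ 9/10 mod 17. 10⁻¹ ≡ 12 (mod 17) since 10·12 = 120 ≡ 1, so λ ≡ 6.
  x = λ² - 12 - 5 = 36 - 17 ≡ 2; y = λ·(12 - 2) - 16 ≡ 10. → (2, 10)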